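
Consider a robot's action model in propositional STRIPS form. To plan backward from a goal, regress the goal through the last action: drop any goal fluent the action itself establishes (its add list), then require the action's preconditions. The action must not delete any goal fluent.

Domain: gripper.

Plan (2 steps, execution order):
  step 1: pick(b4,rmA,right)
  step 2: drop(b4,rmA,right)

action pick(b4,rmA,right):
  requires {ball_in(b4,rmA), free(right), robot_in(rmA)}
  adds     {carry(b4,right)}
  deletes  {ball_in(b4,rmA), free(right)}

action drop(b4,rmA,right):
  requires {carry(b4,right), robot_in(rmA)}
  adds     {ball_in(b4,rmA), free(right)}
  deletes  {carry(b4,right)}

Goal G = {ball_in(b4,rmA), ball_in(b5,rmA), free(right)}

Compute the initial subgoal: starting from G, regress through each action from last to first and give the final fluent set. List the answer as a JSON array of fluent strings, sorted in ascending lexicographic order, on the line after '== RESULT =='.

Work backward from the goal:
  through step 2 (drop(b4,rmA,right)): drop {ball_in(b4,rmA), free(right)}, keep {ball_in(b5,rmA)}, require {carry(b4,right), robot_in(rmA)}
    → {ball_in(b5,rmA), carry(b4,right), robot_in(rmA)}
  through step 1 (pick(b4,rmA,right)): drop {carry(b4,right)}, keep {ball_in(b5,rmA), robot_in(rmA)}, require {ball_in(b4,rmA), free(right), robot_in(rmA)}
    → {ball_in(b4,rmA), ball_in(b5,rmA), free(right), robot_in(rmA)}

== RESULT ==
["ball_in(b4,rmA)", "ball_in(b5,rmA)", "free(right)", "robot_in(rmA)"]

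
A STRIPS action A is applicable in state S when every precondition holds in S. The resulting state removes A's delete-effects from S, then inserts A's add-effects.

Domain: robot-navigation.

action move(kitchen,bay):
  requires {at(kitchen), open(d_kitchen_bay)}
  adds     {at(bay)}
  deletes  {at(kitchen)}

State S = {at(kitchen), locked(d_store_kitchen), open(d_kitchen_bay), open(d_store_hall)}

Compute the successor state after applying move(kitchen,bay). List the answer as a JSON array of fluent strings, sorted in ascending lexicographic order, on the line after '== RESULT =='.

Progress:
  pre ⊆ S: {at(kitchen), open(d_kitchen_bay)} ⊆ S  — applicable
  S \ del = {locked(d_store_kitchen), open(d_kitchen_bay), open(d_store_hall)}
  ∪ add   = {at(bay), locked(d_store_kitchen), open(d_kitchen_bay), open(d_store_hall)}

== RESULT ==
["at(bay)", "locked(d_store_kitchen)", "open(d_kitchen_bay)", "open(d_store_hall)"]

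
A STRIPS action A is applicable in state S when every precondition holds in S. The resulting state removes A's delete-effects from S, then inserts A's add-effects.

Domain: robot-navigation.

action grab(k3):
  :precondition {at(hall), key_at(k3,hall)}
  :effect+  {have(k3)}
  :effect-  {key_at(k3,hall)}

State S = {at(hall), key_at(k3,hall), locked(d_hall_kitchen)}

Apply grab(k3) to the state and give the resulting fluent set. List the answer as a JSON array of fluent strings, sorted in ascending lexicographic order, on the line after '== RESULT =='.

Compute (S \ del) ∪ add:
  pre ⊆ S: {at(hall), key_at(k3,hall)} ⊆ S  — applicable
  S \ del = {at(hall), locked(d_hall_kitchen)}
  ∪ add   = {at(hall), have(k3), locked(d_hall_kitchen)}

== RESULT ==
["at(hall)", "have(k3)", "locked(d_hall_kitchen)"]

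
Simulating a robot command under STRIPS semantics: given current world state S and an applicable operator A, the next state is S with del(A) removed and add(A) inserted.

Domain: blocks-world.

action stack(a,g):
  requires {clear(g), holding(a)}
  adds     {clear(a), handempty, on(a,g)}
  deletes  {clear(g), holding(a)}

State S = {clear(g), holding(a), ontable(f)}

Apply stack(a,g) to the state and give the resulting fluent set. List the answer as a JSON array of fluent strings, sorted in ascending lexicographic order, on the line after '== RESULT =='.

Progress:
  pre ⊆ S: {clear(g), holding(a)} ⊆ S  — applicable
  S \ del = {ontable(f)}
  ∪ add   = {clear(a), handempty, on(a,g), ontable(f)}

== RESULT ==
["clear(a)", "handempty", "on(a,g)", "ontable(f)"]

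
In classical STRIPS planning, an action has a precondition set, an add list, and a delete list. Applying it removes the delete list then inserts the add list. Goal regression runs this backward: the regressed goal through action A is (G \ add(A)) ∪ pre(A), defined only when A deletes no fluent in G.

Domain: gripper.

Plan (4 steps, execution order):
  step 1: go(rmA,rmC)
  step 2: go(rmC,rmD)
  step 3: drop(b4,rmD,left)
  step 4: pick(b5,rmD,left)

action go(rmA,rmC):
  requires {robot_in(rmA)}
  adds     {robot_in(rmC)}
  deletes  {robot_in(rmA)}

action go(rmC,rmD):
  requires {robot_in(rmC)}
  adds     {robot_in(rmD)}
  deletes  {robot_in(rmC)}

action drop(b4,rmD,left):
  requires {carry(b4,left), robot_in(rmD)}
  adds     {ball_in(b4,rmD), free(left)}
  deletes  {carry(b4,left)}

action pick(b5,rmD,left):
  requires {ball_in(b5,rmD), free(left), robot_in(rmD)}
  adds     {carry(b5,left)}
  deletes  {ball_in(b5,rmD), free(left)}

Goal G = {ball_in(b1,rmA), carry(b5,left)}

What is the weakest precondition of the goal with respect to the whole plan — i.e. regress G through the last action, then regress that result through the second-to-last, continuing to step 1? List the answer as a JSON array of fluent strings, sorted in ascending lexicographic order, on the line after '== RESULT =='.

Work backward from the goal:
  through step 4 (pick(b5,rmD,left)): drop {carry(b5,left)}, keep {ball_in(b1,rmA)}, require {ball_in(b5,rmD), free(left), robot_in(rmD)}
    → {ball_in(b1,rmA), ball_in(b5,rmD), free(left), robot_in(rmD)}
  through step 3 (drop(b4,rmD,left)): drop {free(left)}, keep {ball_in(b1,rmA), ball_in(b5,rmD), robot_in(rmD)}, require {carry(b4,left), robot_in(rmD)}
    → {ball_in(b1,rmA), ball_in(b5,rmD), carry(b4,left), robot_in(rmD)}
  through step 2 (go(rmC,rmD)): drop {robot_in(rmD)}, keep {ball_in(b1,rmA), ball_in(b5,rmD), carry(b4,left)}, require {robot_in(rmC)}
    → {ball_in(b1,rmA), ball_in(b5,rmD), carry(b4,left), robot_in(rmC)}
  through step 1 (go(rmA,rmC)): drop {robot_in(rmC)}, keep {ball_in(b1,rmA), ball_in(b5,rmD), carry(b4,left)}, require {robot_in(rmA)}
    → {ball_in(b1,rmA), ball_in(b5,rmD), carry(b4,left), robot_in(rmA)}

== RESULT ==
["ball_in(b1,rmA)", "ball_in(b5,rmD)", "carry(b4,left)", "robot_in(rmA)"]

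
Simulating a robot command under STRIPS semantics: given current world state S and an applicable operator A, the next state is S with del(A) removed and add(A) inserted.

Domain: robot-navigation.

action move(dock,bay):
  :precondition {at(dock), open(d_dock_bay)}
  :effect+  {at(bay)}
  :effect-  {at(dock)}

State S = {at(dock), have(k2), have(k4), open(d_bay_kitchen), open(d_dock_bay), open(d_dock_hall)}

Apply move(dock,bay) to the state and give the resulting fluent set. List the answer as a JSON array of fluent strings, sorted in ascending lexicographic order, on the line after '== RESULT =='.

Progress:
  pre ⊆ S: {at(dock), open(d_dock_bay)} ⊆ S  — applicable
  S \ del = {have(k2), have(k4), open(d_bay_kitchen), open(d_dock_bay), open(d_dock_hall)}
  ∪ add   = {at(bay), have(k2), have(k4), open(d_bay_kitchen), open(d_dock_bay), open(d_dock_hall)}

== RESULT ==
["at(bay)", "have(k2)", "have(k4)", "open(d_bay_kitchen)", "open(d_dock_bay)", "open(d_dock_hall)"]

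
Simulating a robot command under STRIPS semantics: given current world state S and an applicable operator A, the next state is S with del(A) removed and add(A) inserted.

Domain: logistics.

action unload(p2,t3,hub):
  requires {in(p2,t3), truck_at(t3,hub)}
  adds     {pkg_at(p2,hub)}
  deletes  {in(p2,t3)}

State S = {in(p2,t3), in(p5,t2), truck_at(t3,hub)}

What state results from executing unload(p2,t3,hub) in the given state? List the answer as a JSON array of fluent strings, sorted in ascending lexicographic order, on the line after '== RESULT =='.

Compute (S \ del) ∪ add:
  pre ⊆ S: {in(p2,t3), truck_at(t3,hub)} ⊆ S  — applicable
  S \ del = {in(p5,t2), truck_at(t3,hub)}
  ∪ add   = {in(p5,t2), pkg_at(p2,hub), truck_at(t3,hub)}

== RESULT ==
["in(p5,t2)", "pkg_at(p2,hub)", "truck_at(t3,hub)"]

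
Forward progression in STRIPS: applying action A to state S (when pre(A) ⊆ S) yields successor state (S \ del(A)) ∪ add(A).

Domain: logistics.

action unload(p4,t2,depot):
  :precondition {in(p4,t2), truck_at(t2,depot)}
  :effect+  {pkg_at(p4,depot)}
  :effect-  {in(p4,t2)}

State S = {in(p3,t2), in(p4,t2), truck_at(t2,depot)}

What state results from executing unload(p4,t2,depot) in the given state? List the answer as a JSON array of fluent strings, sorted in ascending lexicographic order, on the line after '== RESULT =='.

Progress:
  pre ⊆ S: {in(p4,t2), truck_at(t2,depot)} ⊆ S  — applicable
  S \ del = {in(p3,t2), truck_at(t2,depot)}
  ∪ add   = {in(p3,t2), pkg_at(p4,depot), truck_at(t2,depot)}

== RESULT ==
["in(p3,t2)", "pkg_at(p4,depot)", "truck_at(t2,depot)"]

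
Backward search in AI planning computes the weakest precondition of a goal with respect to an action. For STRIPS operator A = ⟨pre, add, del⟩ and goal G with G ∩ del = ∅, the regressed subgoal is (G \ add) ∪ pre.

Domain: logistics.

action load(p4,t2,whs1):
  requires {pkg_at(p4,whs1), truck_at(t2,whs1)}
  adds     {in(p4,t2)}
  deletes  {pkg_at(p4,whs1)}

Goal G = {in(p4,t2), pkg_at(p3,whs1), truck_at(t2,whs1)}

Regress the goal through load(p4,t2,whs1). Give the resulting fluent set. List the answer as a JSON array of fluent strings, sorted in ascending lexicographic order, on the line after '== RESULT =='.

Regress:
  G ∩ del = {}  (empty — regression defined)
  G \ add = {in(p4,t2), pkg_at(p3,whs1), truck_at(t2,whs1)} \ {in(p4,t2)} = {pkg_at(p3,whs1), truck_at(t2,whs1)}
  ∪ pre   = {pkg_at(p3,whs1), truck_at(t2,whs1)} ∪ {pkg_at(p4,whs1), truck_at(t2,whs1)}
          = {pkg_at(p3,whs1), pkg_at(p4,whs1), truck_at(t2,whs1)}

== RESULT ==
["pkg_at(p3,whs1)", "pkg_at(p4,whs1)", "truck_at(t2,whs1)"]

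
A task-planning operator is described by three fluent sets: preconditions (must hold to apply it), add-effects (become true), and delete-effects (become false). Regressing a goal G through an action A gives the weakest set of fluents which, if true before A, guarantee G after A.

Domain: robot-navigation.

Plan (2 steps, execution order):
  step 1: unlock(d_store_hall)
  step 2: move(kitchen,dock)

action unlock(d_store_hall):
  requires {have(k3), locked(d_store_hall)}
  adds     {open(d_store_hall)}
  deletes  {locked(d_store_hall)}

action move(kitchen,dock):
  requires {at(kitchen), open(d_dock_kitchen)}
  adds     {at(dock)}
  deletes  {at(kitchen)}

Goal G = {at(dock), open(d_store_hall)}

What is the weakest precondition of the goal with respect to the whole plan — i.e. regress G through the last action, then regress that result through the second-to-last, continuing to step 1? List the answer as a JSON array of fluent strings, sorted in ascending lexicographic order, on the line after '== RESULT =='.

Work backward from the goal:
  through step 2 (move(kitchen,dock)): drop {at(dock)}, keep {open(d_store_hall)}, require {at(kitchen), open(d_dock_kitchen)}
    → {at(kitchen), open(d_dock_kitchen), open(d_store_hall)}
  through step 1 (unlock(d_store_hall)): drop {open(d_store_hall)}, keep {at(kitchen), open(d_dock_kitchen)}, require {have(k3), locked(d_store_hall)}
    → {at(kitchen), have(k3), locked(d_store_hall), open(d_dock_kitchen)}

== RESULT ==
["at(kitchen)", "have(k3)", "locked(d_store_hall)", "open(d_dock_kitchen)"]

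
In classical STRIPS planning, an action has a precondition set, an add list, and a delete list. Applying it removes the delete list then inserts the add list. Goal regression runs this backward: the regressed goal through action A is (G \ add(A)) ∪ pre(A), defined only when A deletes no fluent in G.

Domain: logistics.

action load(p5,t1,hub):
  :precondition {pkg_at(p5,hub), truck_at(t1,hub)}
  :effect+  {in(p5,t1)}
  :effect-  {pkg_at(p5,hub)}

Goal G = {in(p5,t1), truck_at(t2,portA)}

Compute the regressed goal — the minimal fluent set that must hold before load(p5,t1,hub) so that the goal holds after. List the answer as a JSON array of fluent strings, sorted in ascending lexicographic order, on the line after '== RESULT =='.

Regress:
  G ∩ del = {}  (empty — regression defined)
  G \ add = {in(p5,t1), truck_at(t2,portA)} \ {in(p5,t1)} = {truck_at(t2,portA)}
  ∪ pre   = {truck_at(t2,portA)} ∪ {pkg_at(p5,hub), truck_at(t1,hub)}
          = {pkg_at(p5,hub), truck_at(t1,hub), truck_at(t2,portA)}

== RESULT ==
["pkg_at(p5,hub)", "truck_at(t1,hub)", "truck_at(t2,portA)"]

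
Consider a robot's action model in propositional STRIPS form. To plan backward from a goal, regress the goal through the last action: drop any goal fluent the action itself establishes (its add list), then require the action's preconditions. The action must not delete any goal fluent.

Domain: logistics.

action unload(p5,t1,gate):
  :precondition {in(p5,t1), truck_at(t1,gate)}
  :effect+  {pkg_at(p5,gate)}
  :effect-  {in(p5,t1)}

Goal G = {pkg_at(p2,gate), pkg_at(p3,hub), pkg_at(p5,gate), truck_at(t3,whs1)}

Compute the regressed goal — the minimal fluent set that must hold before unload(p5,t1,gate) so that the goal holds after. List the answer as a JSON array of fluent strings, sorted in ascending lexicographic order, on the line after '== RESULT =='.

Regress:
  G ∩ del = {}  (empty — regression defined)
  G \ add = {pkg_at(p2,gate), pkg_at(p3,hub), pkg_at(p5,gate), truck_at(t3,whs1)} \ {pkg_at(p5,gate)} = {pkg_at(p2,gate), pkg_at(p3,hub), truck_at(t3,whs1)}
  ∪ pre   = {pkg_at(p2,gate), pkg_at(p3,hub), truck_at(t3,whs1)} ∪ {in(p5,t1), truck_at(t1,gate)}
          = {in(p5,t1), pkg_at(p2,gate), pkg_at(p3,hub), truck_at(t1,gate), truck_at(t3,whs1)}

== RESULT ==
["in(p5,t1)", "pkg_at(p2,gate)", "pkg_at(p3,hub)", "truck_at(t1,gate)", "truck_at(t3,whs1)"]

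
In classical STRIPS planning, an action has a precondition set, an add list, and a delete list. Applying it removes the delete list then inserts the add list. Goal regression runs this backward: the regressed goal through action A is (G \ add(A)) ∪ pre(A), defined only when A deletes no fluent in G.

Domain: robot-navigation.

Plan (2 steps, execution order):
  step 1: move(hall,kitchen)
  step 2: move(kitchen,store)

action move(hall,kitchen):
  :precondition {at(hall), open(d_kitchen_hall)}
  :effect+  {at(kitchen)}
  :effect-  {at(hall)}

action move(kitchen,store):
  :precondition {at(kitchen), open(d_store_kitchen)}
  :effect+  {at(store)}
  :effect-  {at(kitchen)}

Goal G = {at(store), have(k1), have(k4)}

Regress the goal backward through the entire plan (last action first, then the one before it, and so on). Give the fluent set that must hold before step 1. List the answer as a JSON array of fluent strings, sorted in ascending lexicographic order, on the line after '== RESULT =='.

Regress step by step:
  through step 2 (move(kitchen,store)): drop {at(store)}, keep {have(k1), have(k4)}, require {at(kitchen), open(d_store_kitchen)}
    → {at(kitchen), have(k1), have(k4), open(d_store_kitchen)}
  through step 1 (move(hall,kitchen)): drop {at(kitchen)}, keep {have(k1), have(k4), open(d_store_kitchen)}, require {at(hall), open(d_kitchen_hall)}
    → {at(hall), have(k1), have(k4), open(d_kitchen_hall), open(d_store_kitchen)}

== RESULT ==
["at(hall)", "have(k1)", "have(k4)", "open(d_kitchen_hall)", "open(d_store_kitchen)"]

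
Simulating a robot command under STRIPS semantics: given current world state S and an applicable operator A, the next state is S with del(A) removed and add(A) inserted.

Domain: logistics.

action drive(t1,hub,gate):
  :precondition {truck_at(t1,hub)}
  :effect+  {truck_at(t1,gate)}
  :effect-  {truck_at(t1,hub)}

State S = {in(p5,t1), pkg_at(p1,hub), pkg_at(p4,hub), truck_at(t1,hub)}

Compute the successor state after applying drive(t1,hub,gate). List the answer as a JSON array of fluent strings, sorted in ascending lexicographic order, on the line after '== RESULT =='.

Compute (S \ del) ∪ add:
  pre ⊆ S: {truck_at(t1,hub)} ⊆ S  — applicable
  S \ del = {in(p5,t1), pkg_at(p1,hub), pkg_at(p4,hub)}
  ∪ add   = {in(p5,t1), pkg_at(p1,hub), pkg_at(p4,hub), truck_at(t1,gate)}

== RESULT ==
["in(p5,t1)", "pkg_at(p1,hub)", "pkg_at(p4,hub)", "truck_at(t1,gate)"]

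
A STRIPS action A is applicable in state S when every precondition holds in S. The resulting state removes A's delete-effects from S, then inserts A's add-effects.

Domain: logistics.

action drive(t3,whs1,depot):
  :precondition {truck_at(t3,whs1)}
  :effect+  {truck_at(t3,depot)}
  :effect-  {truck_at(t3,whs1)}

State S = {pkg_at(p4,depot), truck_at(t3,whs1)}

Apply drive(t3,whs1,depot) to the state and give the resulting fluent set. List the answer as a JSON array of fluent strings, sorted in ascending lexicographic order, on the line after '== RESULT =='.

Compute (S \ del) ∪ add:
  pre ⊆ S: {truck_at(t3,whs1)} ⊆ S  — applicable
  S \ del = {pkg_at(p4,depot)}
  ∪ add   = {pkg_at(p4,depot), truck_at(t3,depot)}

== RESULT ==
["pkg_at(p4,depot)", "truck_at(t3,depot)"]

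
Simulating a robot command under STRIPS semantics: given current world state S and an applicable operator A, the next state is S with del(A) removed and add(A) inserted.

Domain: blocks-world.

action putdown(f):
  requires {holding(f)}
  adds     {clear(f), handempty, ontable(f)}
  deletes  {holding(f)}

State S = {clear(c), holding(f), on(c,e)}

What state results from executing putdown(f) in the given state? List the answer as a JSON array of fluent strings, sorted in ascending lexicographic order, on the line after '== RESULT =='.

Progress:
  pre ⊆ S: {holding(f)} ⊆ S  — applicable
  S \ del = {clear(c), on(c,e)}
  ∪ add   = {clear(c), clear(f), handempty, on(c,e), ontable(f)}

== RESULT ==
["clear(c)", "clear(f)", "handempty", "on(c,e)", "ontable(f)"]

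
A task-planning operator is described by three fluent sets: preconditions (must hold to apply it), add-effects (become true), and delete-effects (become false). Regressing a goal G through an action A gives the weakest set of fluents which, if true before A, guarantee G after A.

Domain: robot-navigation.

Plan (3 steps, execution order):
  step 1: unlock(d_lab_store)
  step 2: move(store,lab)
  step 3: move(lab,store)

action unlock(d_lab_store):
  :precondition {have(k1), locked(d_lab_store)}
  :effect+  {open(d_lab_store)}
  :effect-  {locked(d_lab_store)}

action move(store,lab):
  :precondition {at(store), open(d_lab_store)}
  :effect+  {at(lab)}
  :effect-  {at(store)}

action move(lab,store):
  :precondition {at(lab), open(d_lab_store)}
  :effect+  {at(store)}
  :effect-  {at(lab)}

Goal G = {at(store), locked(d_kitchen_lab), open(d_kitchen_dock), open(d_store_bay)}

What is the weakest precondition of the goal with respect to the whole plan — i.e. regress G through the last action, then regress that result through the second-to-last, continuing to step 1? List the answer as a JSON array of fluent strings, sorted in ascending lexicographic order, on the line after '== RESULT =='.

Regress step by step:
  through step 3 (move(lab,store)): drop {at(store)}, keep {locked(d_kitchen_lab), open(d_kitchen_dock), open(d_store_bay)}, require {at(lab), open(d_lab_store)}
    → {at(lab), locked(d_kitchen_lab), open(d_kitchen_dock), open(d_lab_store), open(d_store_bay)}
  through step 2 (move(store,lab)): drop {at(lab)}, keep {locked(d_kitchen_lab), open(d_kitchen_dock), open(d_lab_store), open(d_store_bay)}, require {at(store), open(d_lab_store)}
    → {at(store), locked(d_kitchen_lab), open(d_kitchen_dock), open(d_lab_store), open(d_store_bay)}
  through step 1 (unlock(d_lab_store)): drop {open(d_lab_store)}, keep {at(store), locked(d_kitchen_lab), open(d_kitchen_dock), open(d_store_bay)}, require {have(k1), locked(d_lab_store)}
    → {at(store), have(k1), locked(d_kitchen_lab), locked(d_lab_store), open(d_kitchen_dock), open(d_store_bay)}

== RESULT ==
["at(store)", "have(k1)", "locked(d_kitchen_lab)", "locked(d_lab_store)", "open(d_kitchen_dock)", "open(d_store_bay)"]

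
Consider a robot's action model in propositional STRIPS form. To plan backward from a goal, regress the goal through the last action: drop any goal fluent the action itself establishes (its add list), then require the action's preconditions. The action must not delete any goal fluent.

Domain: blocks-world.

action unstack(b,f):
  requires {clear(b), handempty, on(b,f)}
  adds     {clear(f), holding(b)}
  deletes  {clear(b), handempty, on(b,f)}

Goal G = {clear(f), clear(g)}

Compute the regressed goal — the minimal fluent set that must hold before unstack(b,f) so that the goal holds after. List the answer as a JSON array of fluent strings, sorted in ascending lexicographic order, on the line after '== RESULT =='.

Compute (G \ add) ∪ pre:
  G ∩ del = {}  (empty — regression defined)
  G \ add = {clear(f), clear(g)} \ {clear(f), holding(b)} = {clear(g)}
  ∪ pre   = {clear(g)} ∪ {clear(b), handempty, on(b,f)}
          = {clear(b), clear(g), handempty, on(b,f)}

== RESULT ==
["clear(b)", "clear(g)", "handempty", "on(b,f)"]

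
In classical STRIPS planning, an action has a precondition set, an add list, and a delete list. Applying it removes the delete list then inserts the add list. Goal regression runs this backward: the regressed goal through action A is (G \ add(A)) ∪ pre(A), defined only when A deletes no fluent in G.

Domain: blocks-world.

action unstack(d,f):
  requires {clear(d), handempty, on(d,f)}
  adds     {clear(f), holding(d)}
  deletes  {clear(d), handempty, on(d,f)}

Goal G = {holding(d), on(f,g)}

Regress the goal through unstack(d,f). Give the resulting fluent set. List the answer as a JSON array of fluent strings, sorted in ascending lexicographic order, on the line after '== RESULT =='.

Regress:
  G ∩ del = {}  (empty — regression defined)
  G \ add = {holding(d), on(f,g)} \ {clear(f), holding(d)} = {on(f,g)}
  ∪ pre   = {on(f,g)} ∪ {clear(d), handempty, on(d,f)}
          = {clear(d), handempty, on(d,f), on(f,g)}

== RESULT ==
["clear(d)", "handempty", "on(d,f)", "on(f,g)"]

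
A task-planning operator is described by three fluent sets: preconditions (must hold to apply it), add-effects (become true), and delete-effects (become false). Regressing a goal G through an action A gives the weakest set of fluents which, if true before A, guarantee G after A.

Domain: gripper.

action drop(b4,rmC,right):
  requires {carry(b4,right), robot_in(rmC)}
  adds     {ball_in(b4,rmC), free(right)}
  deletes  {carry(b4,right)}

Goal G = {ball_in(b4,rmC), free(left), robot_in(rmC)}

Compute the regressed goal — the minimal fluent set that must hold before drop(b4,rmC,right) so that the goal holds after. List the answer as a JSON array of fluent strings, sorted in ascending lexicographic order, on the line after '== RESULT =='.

Compute (G \ add) ∪ pre:
  G ∩ del = {}  (empty — regression defined)
  G \ add = {ball_in(b4,rmC), free(left), robot_in(rmC)} \ {ball_in(b4,rmC), free(right)} = {free(left), robot_in(rmC)}
  ∪ pre   = {free(left), robot_in(rmC)} ∪ {carry(b4,right), robot_in(rmC)}
          = {carry(b4,right), free(left), robot_in(rmC)}

== RESULT ==
["carry(b4,right)", "free(left)", "robot_in(rmC)"]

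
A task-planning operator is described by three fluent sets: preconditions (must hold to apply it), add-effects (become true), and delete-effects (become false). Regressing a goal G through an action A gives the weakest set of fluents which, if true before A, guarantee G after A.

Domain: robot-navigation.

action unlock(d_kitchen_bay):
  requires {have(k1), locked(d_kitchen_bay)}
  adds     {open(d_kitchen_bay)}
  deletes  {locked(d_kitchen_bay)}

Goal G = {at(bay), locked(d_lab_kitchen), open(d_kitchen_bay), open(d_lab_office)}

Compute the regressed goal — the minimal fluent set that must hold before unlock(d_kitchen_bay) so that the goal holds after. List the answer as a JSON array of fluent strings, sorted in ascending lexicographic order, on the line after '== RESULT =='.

Compute (G \ add) ∪ pre:
  G ∩ del = {}  (empty — regression defined)
  G \ add = {at(bay), locked(d_lab_kitchen), open(d_kitchen_bay), open(d_lab_office)} \ {open(d_kitchen_bay)} = {at(bay), locked(d_lab_kitchen), open(d_lab_office)}
  ∪ pre   = {at(bay), locked(d_lab_kitchen), open(d_lab_office)} ∪ {have(k1), locked(d_kitchen_bay)}
          = {at(bay), have(k1), locked(d_kitchen_bay), locked(d_lab_kitchen), open(d_lab_office)}

== RESULT ==
["at(bay)", "have(k1)", "locked(d_kitchen_bay)", "locked(d_lab_kitchen)", "open(d_lab_office)"]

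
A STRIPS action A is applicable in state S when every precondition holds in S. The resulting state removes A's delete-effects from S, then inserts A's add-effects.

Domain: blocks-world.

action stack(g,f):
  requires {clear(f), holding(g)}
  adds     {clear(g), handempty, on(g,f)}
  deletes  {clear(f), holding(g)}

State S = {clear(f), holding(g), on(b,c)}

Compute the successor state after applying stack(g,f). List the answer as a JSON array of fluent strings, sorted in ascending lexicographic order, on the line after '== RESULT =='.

Compute (S \ del) ∪ add:
  pre ⊆ S: {clear(f), holding(g)} ⊆ S  — applicable
  S \ del = {on(b,c)}
  ∪ add   = {clear(g), handempty, on(b,c), on(g,f)}

== RESULT ==
["clear(g)", "handempty", "on(b,c)", "on(g,f)"]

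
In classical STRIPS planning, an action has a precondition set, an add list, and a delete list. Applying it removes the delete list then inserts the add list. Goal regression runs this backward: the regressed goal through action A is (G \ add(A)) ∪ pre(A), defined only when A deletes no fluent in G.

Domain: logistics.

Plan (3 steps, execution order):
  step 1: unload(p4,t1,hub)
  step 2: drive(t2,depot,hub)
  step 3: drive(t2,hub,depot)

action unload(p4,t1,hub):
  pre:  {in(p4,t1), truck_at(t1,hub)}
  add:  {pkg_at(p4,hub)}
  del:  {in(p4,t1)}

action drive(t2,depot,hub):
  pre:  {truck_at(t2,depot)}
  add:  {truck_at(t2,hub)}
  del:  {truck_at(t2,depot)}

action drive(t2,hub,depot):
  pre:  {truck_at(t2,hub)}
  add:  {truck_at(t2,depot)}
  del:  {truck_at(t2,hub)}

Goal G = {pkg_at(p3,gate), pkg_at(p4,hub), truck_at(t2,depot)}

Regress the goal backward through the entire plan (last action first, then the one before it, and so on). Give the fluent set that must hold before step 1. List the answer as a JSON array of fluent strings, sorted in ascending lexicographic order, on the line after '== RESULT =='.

Work backward from the goal:
  through step 3 (drive(t2,hub,depot)): drop {truck_at(t2,depot)}, keep {pkg_at(p3,gate), pkg_at(p4,hub)}, require {truck_at(t2,hub)}
    → {pkg_at(p3,gate), pkg_at(p4,hub), truck_at(t2,hub)}
  through step 2 (drive(t2,depot,hub)): drop {truck_at(t2,hub)}, keep {pkg_at(p3,gate), pkg_at(p4,hub)}, require {truck_at(t2,depot)}
    → {pkg_at(p3,gate), pkg_at(p4,hub), truck_at(t2,depot)}
  through step 1 (unload(p4,t1,hub)): drop {pkg_at(p4,hub)}, keep {pkg_at(p3,gate), truck_at(t2,depot)}, require {in(p4,t1), truck_at(t1,hub)}
    → {in(p4,t1), pkg_at(p3,gate), truck_at(t1,hub), truck_at(t2,depot)}

== RESULT ==
["in(p4,t1)", "pkg_at(p3,gate)", "truck_at(t1,hub)", "truck_at(t2,depot)"]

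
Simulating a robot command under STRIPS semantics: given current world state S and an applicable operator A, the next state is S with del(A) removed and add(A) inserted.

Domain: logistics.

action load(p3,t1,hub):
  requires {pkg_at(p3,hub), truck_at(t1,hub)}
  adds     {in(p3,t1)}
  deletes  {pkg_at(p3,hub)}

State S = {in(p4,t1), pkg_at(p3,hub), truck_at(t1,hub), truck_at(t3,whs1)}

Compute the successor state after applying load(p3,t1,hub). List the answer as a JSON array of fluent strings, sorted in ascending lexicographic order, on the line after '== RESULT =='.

Progress:
  pre ⊆ S: {pkg_at(p3,hub), truck_at(t1,hub)} ⊆ S  — applicable
  S \ del = {in(p4,t1), truck_at(t1,hub), truck_at(t3,whs1)}
  ∪ add   = {in(p3,t1), in(p4,t1), truck_at(t1,hub), truck_at(t3,whs1)}

== RESULT ==
["in(p3,t1)", "in(p4,t1)", "truck_at(t1,hub)", "truck_at(t3,whs1)"]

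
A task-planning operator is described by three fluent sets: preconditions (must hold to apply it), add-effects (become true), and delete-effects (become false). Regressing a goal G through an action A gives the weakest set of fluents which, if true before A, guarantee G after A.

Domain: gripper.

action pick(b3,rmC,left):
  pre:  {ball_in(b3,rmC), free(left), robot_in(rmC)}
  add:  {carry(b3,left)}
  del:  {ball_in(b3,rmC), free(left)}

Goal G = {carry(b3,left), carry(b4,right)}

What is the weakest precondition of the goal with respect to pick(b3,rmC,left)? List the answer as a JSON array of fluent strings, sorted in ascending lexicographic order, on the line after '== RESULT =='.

Compute (G \ add) ∪ pre:
  G ∩ del = {}  (empty — regression defined)
  G \ add = {carry(b3,left), carry(b4,right)} \ {carry(b3,left)} = {carry(b4,right)}
  ∪ pre   = {carry(b4,right)} ∪ {ball_in(b3,rmC), free(left), robot_in(rmC)}
          = {ball_in(b3,rmC), carry(b4,right), free(left), robot_in(rmC)}

== RESULT ==
["ball_in(b3,rmC)", "carry(b4,right)", "free(left)", "robot_in(rmC)"]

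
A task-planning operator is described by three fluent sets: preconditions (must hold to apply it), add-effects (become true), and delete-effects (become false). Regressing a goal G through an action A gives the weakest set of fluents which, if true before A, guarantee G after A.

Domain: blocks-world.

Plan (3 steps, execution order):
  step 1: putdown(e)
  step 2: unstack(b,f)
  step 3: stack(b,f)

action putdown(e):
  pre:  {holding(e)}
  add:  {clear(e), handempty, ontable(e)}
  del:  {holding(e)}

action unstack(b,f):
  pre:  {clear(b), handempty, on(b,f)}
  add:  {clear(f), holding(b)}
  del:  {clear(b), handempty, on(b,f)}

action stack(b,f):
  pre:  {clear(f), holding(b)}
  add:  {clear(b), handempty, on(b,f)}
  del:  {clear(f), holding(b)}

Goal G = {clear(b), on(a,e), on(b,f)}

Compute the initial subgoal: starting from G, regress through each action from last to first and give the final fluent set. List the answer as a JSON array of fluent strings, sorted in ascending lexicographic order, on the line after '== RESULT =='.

Regress step by step:
  through step 3 (stack(b,f)): drop {clear(b), on(b,f)}, keep {on(a,e)}, require {clear(f), holding(b)}
    → {clear(f), holding(b), on(a,e)}
  through step 2 (unstack(b,f)): drop {clear(f), holding(b)}, keep {on(a,e)}, require {clear(b), handempty, on(b,f)}
    → {clear(b), handempty, on(a,e), on(b,f)}
  through step 1 (putdown(e)): drop {handempty}, keep {clear(b), on(a,e), on(b,f)}, require {holding(e)}
    → {clear(b), holding(e), on(a,e), on(b,f)}

== RESULT ==
["clear(b)", "holding(e)", "on(a,e)", "on(b,f)"]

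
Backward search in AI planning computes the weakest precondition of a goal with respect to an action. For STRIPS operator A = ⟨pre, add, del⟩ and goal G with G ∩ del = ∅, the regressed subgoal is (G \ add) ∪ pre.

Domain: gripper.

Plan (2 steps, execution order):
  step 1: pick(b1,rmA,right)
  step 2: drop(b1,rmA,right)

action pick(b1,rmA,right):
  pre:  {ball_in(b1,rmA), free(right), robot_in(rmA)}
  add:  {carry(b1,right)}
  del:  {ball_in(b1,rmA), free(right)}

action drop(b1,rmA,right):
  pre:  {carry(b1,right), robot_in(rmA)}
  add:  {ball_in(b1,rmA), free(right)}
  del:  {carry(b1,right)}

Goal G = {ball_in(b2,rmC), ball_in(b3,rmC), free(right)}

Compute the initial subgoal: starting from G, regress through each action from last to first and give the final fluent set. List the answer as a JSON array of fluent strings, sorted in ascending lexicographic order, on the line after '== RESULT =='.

Work backward from the goal:
  through step 2 (drop(b1,rmA,right)): drop {free(right)}, keep {ball_in(b2,rmC), ball_in(b3,rmC)}, require {carry(b1,right), robot_in(rmA)}
    → {ball_in(b2,rmC), ball_in(b3,rmC), carry(b1,right), robot_in(rmA)}
  through step 1 (pick(b1,rmA,right)): drop {carry(b1,right)}, keep {ball_in(b2,rmC), ball_in(b3,rmC), robot_in(rmA)}, require {ball_in(b1,rmA), free(right), robot_in(rmA)}
    → {ball_in(b1,rmA), ball_in(b2,rmC), ball_in(b3,rmC), free(right), robot_in(rmA)}

== RESULT ==
["ball_in(b1,rmA)", "ball_in(b2,rmC)", "ball_in(b3,rmC)", "free(right)", "robot_in(rmA)"]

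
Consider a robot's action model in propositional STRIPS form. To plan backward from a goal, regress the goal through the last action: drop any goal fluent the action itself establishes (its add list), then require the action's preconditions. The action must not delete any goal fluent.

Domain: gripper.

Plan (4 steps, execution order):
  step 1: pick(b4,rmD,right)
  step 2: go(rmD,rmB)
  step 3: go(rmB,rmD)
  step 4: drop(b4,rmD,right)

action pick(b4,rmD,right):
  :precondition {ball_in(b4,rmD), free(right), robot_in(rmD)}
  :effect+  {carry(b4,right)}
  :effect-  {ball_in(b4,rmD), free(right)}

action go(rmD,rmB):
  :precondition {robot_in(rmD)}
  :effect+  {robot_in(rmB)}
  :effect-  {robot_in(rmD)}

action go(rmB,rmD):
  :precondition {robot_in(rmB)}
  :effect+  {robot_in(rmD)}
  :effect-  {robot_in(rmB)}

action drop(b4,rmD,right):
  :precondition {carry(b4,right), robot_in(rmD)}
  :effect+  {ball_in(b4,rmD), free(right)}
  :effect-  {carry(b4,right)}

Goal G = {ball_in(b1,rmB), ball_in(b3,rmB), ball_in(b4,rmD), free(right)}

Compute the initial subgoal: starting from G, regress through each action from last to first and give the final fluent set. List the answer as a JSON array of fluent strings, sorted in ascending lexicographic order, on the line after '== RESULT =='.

Regress step by step:
  through step 4 (drop(b4,rmD,right)): drop {ball_in(b4,rmD), free(right)}, keep {ball_in(b1,rmB), ball_in(b3,rmB)}, require {carry(b4,right), robot_in(rmD)}
    → {ball_in(b1,rmB), ball_in(b3,rmB), carry(b4,right), robot_in(rmD)}
  through step 3 (go(rmB,rmD)): drop {robot_in(rmD)}, keep {ball_in(b1,rmB), ball_in(b3,rmB), carry(b4,right)}, require {robot_in(rmB)}
    → {ball_in(b1,rmB), ball_in(b3,rmB), carry(b4,right), robot_in(rmB)}
  through step 2 (go(rmD,rmB)): drop {robot_in(rmB)}, keep {ball_in(b1,rmB), ball_in(b3,rmB), carry(b4,right)}, require {robot_in(rmD)}
    → {ball_in(b1,rmB), ball_in(b3,rmB), carry(b4,right), robot_in(rmD)}
  through step 1 (pick(b4,rmD,right)): drop {carry(b4,right)}, keep {ball_in(b1,rmB), ball_in(b3,rmB), robot_in(rmD)}, require {ball_in(b4,rmD), free(right), robot_in(rmD)}
    → {ball_in(b1,rmB), ball_in(b3,rmB), ball_in(b4,rmD), free(right), robot_in(rmD)}

== RESULT ==
["ball_in(b1,rmB)", "ball_in(b3,rmB)", "ball_in(b4,rmD)", "free(right)", "robot_in(rmD)"]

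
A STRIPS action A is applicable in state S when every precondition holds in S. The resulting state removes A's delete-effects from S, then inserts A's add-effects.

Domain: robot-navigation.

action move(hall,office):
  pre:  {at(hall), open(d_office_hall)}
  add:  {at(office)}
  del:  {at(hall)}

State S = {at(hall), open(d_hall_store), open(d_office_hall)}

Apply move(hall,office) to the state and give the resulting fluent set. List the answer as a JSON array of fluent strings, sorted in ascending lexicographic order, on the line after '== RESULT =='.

Progress:
  pre ⊆ S: {at(hall), open(d_office_hall)} ⊆ S  — applicable
  S \ del = {open(d_hall_store), open(d_office_hall)}
  ∪ add   = {at(office), open(d_hall_store), open(d_office_hall)}

== RESULT ==
["at(office)", "open(d_hall_store)", "open(d_office_hall)"]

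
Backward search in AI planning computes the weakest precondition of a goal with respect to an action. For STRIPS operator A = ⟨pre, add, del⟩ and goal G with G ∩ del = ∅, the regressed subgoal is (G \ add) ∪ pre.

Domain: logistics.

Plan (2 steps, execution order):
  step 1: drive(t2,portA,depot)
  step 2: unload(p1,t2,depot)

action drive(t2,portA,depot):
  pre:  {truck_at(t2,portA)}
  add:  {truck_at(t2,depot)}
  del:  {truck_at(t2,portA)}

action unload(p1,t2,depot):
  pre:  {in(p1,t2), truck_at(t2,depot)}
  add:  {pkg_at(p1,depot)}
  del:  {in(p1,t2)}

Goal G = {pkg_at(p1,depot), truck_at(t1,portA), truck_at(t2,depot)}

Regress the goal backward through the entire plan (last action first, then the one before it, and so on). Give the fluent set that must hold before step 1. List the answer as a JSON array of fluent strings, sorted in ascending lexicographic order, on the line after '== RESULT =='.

Regress step by step:
  through step 2 (unload(p1,t2,depot)): drop {pkg_at(p1,depot)}, keep {truck_at(t1,portA), truck_at(t2,depot)}, require {in(p1,t2), truck_at(t2,depot)}
    → {in(p1,t2), truck_at(t1,portA), truck_at(t2,depot)}
  through step 1 (drive(t2,portA,depot)): drop {truck_at(t2,depot)}, keep {in(p1,t2), truck_at(t1,portA)}, require {truck_at(t2,portA)}
    → {in(p1,t2), truck_at(t1,portA), truck_at(t2,portA)}

== RESULT ==
["in(p1,t2)", "truck_at(t1,portA)", "truck_at(t2,portA)"]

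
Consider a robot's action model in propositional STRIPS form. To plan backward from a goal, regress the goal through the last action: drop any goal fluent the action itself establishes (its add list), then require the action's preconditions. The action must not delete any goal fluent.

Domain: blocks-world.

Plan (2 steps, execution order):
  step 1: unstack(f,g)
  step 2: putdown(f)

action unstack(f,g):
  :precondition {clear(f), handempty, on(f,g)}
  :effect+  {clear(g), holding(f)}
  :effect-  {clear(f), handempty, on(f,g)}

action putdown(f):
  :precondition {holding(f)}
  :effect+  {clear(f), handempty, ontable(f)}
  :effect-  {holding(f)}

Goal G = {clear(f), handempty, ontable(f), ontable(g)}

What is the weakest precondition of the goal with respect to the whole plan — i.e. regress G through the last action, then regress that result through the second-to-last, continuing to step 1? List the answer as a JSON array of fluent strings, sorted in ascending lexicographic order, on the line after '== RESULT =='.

Regress step by step:
  through step 2 (putdown(f)): drop {clear(f), handempty, ontable(f)}, keep {ontable(g)}, require {holding(f)}
    → {holding(f), ontable(g)}
  through step 1 (unstack(f,g)): drop {holding(f)}, keep {ontable(g)}, require {clear(f), handempty, on(f,g)}
    → {clear(f), handempty, on(f,g), ontable(g)}

== RESULT ==
["clear(f)", "handempty", "on(f,g)", "ontable(g)"]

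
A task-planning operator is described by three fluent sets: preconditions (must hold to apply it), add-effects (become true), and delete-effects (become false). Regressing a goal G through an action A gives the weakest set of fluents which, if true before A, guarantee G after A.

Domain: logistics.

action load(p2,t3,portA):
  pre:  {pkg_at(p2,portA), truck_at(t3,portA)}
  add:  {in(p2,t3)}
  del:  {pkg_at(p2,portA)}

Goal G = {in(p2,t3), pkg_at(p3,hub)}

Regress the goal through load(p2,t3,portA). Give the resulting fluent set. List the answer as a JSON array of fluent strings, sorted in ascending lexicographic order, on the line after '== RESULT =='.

Regress:
  G ∩ del = {}  (empty — regression defined)
  G \ add = {in(p2,t3), pkg_at(p3,hub)} \ {in(p2,t3)} = {pkg_at(p3,hub)}
  ∪ pre   = {pkg_at(p3,hub)} ∪ {pkg_at(p2,portA), truck_at(t3,portA)}
          = {pkg_at(p2,portA), pkg_at(p3,hub), truck_at(t3,portA)}

== RESULT ==
["pkg_at(p2,portA)", "pkg_at(p3,hub)", "truck_at(t3,portA)"]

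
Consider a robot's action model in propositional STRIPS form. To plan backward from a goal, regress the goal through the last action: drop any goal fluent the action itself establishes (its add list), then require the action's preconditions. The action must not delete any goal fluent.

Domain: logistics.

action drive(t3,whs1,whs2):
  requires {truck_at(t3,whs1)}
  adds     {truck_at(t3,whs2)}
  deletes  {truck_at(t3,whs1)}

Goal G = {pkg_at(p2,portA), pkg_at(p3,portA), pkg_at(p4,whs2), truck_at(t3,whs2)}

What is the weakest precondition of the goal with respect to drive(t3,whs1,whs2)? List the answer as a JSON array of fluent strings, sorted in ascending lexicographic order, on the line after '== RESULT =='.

Compute (G \ add) ∪ pre:
  G ∩ del = {}  (empty — regression defined)
  G \ add = {pkg_at(p2,portA), pkg_at(p3,portA), pkg_at(p4,whs2), truck_at(t3,whs2)} \ {truck_at(t3,whs2)} = {pkg_at(p2,portA), pkg_at(p3,portA), pkg_at(p4,whs2)}
  ∪ pre   = {pkg_at(p2,portA), pkg_at(p3,portA), pkg_at(p4,whs2)} ∪ {truck_at(t3,whs1)}
          = {pkg_at(p2,portA), pkg_at(p3,portA), pkg_at(p4,whs2), truck_at(t3,whs1)}

== RESULT ==
["pkg_at(p2,portA)", "pkg_at(p3,portA)", "pkg_at(p4,whs2)", "truck_at(t3,whs1)"]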